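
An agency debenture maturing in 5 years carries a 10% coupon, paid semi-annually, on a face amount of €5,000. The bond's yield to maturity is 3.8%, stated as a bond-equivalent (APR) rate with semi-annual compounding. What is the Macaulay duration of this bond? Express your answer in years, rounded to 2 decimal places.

Periodic yield y = 0.019. Discount each cash flow and weight by its period:
  t   CF        PV=CF/(1+0.019)^t    t·PV
  1       250.00       245.3386       245.3386
  2       250.00       240.7641       481.5281
  3       250.00       236.2748       708.8245
  4       250.00       231.8693       927.4772
  5       250.00       227.5459     1,137.7297
  6       250.00       223.3032     1,339.8191
  7       250.00       219.1395     1,533.9767
  8       250.00       215.0535     1,720.4281
  9       250.00       211.0437     1,899.3931
  10    5,250.00     4,349.2810    43,492.8096
  Σ                  6,399.6136    53,487.3246
Price P = Σ PV = 6,399.6136.
Macaulay duration = Σ(t·PV) / P = 53,487.3246 / 6,399.6136 = 8.35790 half-year periods.
In years: 8.35790 / 2 = 4.17895 years.

4.18 years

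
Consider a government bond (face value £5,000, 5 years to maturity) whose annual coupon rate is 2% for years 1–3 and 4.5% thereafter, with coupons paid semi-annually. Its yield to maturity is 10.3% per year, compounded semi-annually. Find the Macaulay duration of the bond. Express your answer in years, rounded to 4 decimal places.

4.7008 years

Periodic yield y = 0.0515. Discount each cash flow and weight by its period:
  t   CF        PV=CF/(1+0.0515)^t    t·PV
  1        50.00        47.5511        47.5511
  2        50.00        45.2222        90.4444
  3        50.00        43.0073       129.0219
  4        50.00        40.9009       163.6036
  5        50.00        38.8977       194.4884
  6        50.00        36.9926       221.9553
  7       112.50        79.1567       554.0968
  8       112.50        75.2798       602.2382
  9       112.50        71.5927       644.3347
  10    5,112.50     3,094.1442    30,941.4421
  Σ                  3,572.7451    33,589.1764
Price P = Σ PV = 3,572.7451.
Macaulay duration = Σ(t·PV) / P = 33,589.1764 / 3,572.7451 = 9.40150 half-year periods.
In years: 9.40150 / 2 = 4.70075 years.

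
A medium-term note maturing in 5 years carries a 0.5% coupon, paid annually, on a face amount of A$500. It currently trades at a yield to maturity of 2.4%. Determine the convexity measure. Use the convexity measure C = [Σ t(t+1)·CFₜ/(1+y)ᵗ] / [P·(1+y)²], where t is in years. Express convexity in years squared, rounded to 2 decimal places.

With y = 0.024:
  t   CF        PV=CF/(1+0.024)^t    t·PV        t(t+1)·PV
  1         2.50         2.4414         2.4414           4.8828
  2         2.50         2.3842         4.7684          14.3051
  3         2.50         2.3283         6.9849          27.9397
  4         2.50         2.2737         9.0949          45.4747
  5       502.50       446.3097     2,231.5483      13,389.2897
  Σ                    455.7373     2,254.8379      13,481.8920
P = 455.7373.
Convexity = Σ t(t+1)·PV / [P·(1+y)²] = 13,481.8920 / (455.7373 × 1.048576) = 28.21216.

28.21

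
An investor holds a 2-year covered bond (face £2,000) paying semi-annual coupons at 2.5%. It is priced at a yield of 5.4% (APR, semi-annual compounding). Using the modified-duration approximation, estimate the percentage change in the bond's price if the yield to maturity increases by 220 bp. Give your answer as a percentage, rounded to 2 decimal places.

-4.20%

Periodic yield y = 0.027. Modified duration first:
  t   CF        PV=CF/(1+0.027)^t    t·PV
  1        25.00        24.3427        24.3427
  2        25.00        23.7028        47.4055
  3        25.00        23.0796        69.2389
  4     2,025.00     1,820.3012     7,281.2048
  Σ                  1,891.4263     7,422.1919
P = 1,891.4263; D_Mac = 3.92412 half-year periods = 1.96206 yrs; D_mod = 1.96206/(1+0.027) = 1.91048 yrs.
ΔP/P ≈ -D_mod · Δy = -1.91048 × (+0.022) = -0.042031 = -4.2031%.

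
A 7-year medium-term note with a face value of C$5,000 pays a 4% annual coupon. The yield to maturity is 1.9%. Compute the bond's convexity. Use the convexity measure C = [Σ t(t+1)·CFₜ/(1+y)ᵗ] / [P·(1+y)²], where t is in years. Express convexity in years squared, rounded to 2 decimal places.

46.74

With y = 0.019:
  t   CF        PV=CF/(1+0.019)^t    t·PV        t(t+1)·PV
  1       200.00       196.2709       196.2709         392.5417
  2       200.00       192.6112       385.2225       1,155.6674
  3       200.00       189.0199       567.0596       2,268.2384
  4       200.00       185.4954       741.9818       3,709.9090
  5       200.00       182.0368       910.1838       5,461.1025
  6       200.00       178.6425     1,071.8553       7,502.9868
  7     5,200.00     4,558.1022    31,906.7152     255,253.7215
  Σ                  5,682.1789    35,779.2889     275,744.1673
P = 5,682.1789.
Convexity = Σ t(t+1)·PV / [P·(1+y)²] = 275,744.1673 / (5,682.1789 × 1.038361) = 46.73509.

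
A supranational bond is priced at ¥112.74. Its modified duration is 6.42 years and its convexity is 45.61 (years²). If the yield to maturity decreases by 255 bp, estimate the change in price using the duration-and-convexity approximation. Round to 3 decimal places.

Duration effect: -D_mod·Δy = -6.42 × (-0.0255) = +0.163710
Convexity effect: ½·C·(Δy)² = 0.5 × 45.61 × (-0.0255)² = +0.01482895125
ΔP/P ≈ +0.163710 + 0.01482895125 = +0.17853895125
ΔP ≈ 112.74 × (+0.17853895125) = +20.128481363925.

+¥20.128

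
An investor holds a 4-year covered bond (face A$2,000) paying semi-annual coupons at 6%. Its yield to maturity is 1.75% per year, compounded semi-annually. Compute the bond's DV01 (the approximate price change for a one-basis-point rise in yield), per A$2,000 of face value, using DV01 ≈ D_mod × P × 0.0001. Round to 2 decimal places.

Periodic yield y = 0.00875.
  t   CF        PV=CF/(1+0.00875)^t    t·PV
  1        60.00        59.4796        59.4796
  2        60.00        58.9636       117.9272
  3        60.00        58.4522       175.3565
  4        60.00        57.9451       231.7806
  5        60.00        57.4425       287.2126
  6        60.00        56.9443       341.6656
  7        60.00        56.4503       395.1522
  8     2,060.00     1,921.3162    15,370.5294
  Σ                  2,326.9938    16,979.1037
P = 2,326.9938; D_Mac = 7.29658 half-year periods = 3.64829 yrs; D_mod = 3.61665 yrs.
DV01 ≈ 3.61665 × 2,326.9938 × 0.0001 = 0.841591.

A$0.84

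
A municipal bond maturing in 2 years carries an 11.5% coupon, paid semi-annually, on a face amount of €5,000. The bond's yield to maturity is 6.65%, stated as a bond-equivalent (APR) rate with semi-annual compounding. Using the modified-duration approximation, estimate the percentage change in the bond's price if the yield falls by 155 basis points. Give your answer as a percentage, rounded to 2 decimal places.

Periodic yield y = 0.03325. Modified duration first:
  t   CF        PV=CF/(1+0.03325)^t    t·PV
  1       287.50       278.2482       278.2482
  2       287.50       269.2942       538.5884
  3       287.50       260.6283       781.8850
  4     5,287.50     4,639.0465    18,556.1859
  Σ                  5,447.2173    20,154.9076
P = 5,447.2173; D_Mac = 3.70004 half-year periods = 1.85002 yrs; D_mod = 1.85002/(1+0.03325) = 1.79049 yrs.
ΔP/P ≈ -D_mod · Δy = -1.79049 × (-0.0155) = +0.027753 = +2.7753%.

+2.78%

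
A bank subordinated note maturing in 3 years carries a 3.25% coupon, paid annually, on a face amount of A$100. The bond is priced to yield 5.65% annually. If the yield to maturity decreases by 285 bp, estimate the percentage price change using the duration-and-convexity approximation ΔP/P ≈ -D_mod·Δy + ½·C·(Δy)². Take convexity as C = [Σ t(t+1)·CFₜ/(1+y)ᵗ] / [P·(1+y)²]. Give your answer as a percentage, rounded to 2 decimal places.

With y = 0.0565:
  t   CF        PV=CF/(1+0.0565)^t    t·PV        t(t+1)·PV
  1         3.25         3.0762         3.0762           6.1524
  2         3.25         2.9117         5.8234          17.4701
  3       103.25        87.5551       262.6654       1,050.6615
  Σ                     93.5430       271.5649       1,074.2840
P = 93.5430; D_Mac = 2.90310 yrs; D_mod = 2.74785 yrs; C = 10.28890.
Duration effect: -2.74785 × (-0.0285) = +0.078314
Convexity effect: 0.5 × 10.28890 × (-0.0285)² = +0.0041786
ΔP/P ≈ +0.078314 + 0.0041786 = +0.082492 = +8.2492%.

+8.25%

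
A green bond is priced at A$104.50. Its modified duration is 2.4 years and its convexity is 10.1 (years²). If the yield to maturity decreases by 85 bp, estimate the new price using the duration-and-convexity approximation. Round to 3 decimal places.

Duration effect: -D_mod·Δy = -2.4 × (-0.0085) = +0.020400
Convexity effect: ½·C·(Δy)² = 0.5 × 10.1 × (-0.0085)² = +0.0003648625
ΔP/P ≈ +0.020400 + 0.0003648625 = +0.0207648625
New price ≈ 104.50 × (1 + 0.0207648625) = 106.66992813125.

A$106.670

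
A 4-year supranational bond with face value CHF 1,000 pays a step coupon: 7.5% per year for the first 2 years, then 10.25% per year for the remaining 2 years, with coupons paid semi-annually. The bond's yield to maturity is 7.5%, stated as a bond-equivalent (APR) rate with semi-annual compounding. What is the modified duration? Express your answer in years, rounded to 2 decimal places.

3.39 years

Periodic yield y = 0.0375. First find Macaulay duration:
  t   CF        PV=CF/(1+0.0375)^t    t·PV
  1        37.50        36.1446        36.1446
  2        37.50        34.8381        69.6763
  3        37.50        33.5789       100.7368
  4        37.50        32.3652       129.4610
  5        51.25        42.6337       213.1687
  6        51.25        41.0928       246.5565
  7        51.25        39.6075       277.2523
  8     1,051.25       783.0710     6,264.5684
  Σ                  1,043.3319     7,337.5645
P = 1,043.3319; Macaulay duration = 7,337.5645 / 1,043.3319 = 7.03282 half-year periods = 3.51641 years.
Modified duration = D_Mac / (1 + y) = 3.51641 / 1.0375 = 3.38931 years.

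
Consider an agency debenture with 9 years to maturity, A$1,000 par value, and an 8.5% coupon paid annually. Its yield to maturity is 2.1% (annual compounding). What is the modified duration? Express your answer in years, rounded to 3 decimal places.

Periodic yield y = 0.021. First find Macaulay duration:
  t   CF        PV=CF/(1+0.021)^t    t·PV
  1        85.00        83.2517        83.2517
  2        85.00        81.5394       163.0788
  3        85.00        79.8623       239.5868
  4        85.00        78.2197       312.8787
  5        85.00        76.6108       383.0542
  6        85.00        75.0351       450.2106
  7        85.00        73.4918       514.4424
  8        85.00        71.9802       575.8415
  9     1,085.00       899.9079     8,099.1710
  Σ                  1,519.8988    10,821.5157
P = 1,519.8988; Macaulay duration = 10,821.5157 / 1,519.8988 = 7.11989 years.
Modified duration = D_Mac / (1 + y) = 7.11989 / 1.021 = 6.97345 years.

6.973 years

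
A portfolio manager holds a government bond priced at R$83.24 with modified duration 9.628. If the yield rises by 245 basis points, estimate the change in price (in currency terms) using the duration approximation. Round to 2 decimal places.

-R$19.64

Duration approximation: ΔP/P ≈ -D_mod · Δy = -9.628 × (+0.0245) = -0.235886.
ΔP ≈ 83.24 × (-0.235886) = -19.63515064.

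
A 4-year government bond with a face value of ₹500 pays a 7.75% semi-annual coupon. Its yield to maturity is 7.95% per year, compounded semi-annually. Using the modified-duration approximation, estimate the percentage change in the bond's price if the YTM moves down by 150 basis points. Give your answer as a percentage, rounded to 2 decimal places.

+5.07%

Periodic yield y = 0.03975. Modified duration first:
  t   CF        PV=CF/(1+0.03975)^t    t·PV
  1       19.375        18.6343        18.6343
  2       19.375        17.9219        35.8438
  3       19.375        17.2367        51.7102
  4       19.375        16.5778        66.3111
  5       19.375        15.9440        79.7200
  6       19.375        15.3344        92.0067
  7       19.375        14.7482       103.2374
  8      519.375       380.2328     3,041.8626
  Σ                    496.6301     3,489.3260
P = 496.6301; D_Mac = 7.02601 half-year periods = 3.51300 yrs; D_mod = 3.51300/(1+0.03975) = 3.37870 yrs.
ΔP/P ≈ -D_mod · Δy = -3.37870 × (-0.015) = +0.050680 = +5.0680%.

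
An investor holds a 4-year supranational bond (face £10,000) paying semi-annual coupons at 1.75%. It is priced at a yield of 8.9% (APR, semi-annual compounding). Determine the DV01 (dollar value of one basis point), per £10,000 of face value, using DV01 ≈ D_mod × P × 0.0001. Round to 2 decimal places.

Periodic yield y = 0.0445.
  t   CF        PV=CF/(1+0.0445)^t    t·PV
  1        87.50        83.7721        83.7721
  2        87.50        80.2031       160.4062
  3        87.50        76.7861       230.3584
  4        87.50        73.5147       294.0589
  5        87.50        70.3827       351.9134
  6        87.50        67.3841       404.3046
  7        87.50        64.5133       451.5928
  8    10,087.50     7,120.5902    56,964.7217
  Σ                  7,637.1463    58,941.1280
P = 7,637.1463; D_Mac = 7.71769 half-year periods = 3.85885 yrs; D_mod = 3.69444 yrs.
DV01 ≈ 3.69444 × 7,637.1463 × 0.0001 = 2.821500.

£2.82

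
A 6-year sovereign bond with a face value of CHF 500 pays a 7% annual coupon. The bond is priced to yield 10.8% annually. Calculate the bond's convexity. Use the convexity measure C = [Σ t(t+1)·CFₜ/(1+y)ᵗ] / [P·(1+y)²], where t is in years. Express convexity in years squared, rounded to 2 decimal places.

26.78

With y = 0.108:
  t   CF        PV=CF/(1+0.108)^t    t·PV        t(t+1)·PV
  1        35.00        31.5884        31.5884          63.1769
  2        35.00        28.5094        57.0189         171.0566
  3        35.00        25.7305        77.1916         308.7664
  4        35.00        23.2225        92.8900         464.4500
  5        35.00        20.9589       104.7947         628.7681
  6       535.00       289.1447     1,734.8681      12,144.0769
  Σ                    419.1545     2,098.3517      13,780.2949
P = 419.1545.
Convexity = Σ t(t+1)·PV / [P·(1+y)²] = 13,780.2949 / (419.1545 × 1.227664) = 26.77965.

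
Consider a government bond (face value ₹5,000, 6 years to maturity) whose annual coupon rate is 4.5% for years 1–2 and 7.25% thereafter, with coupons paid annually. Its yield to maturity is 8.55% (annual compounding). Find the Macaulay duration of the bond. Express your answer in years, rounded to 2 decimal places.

Periodic yield y = 0.0855. Discount each cash flow and weight by its year:
  t   CF        PV=CF/(1+0.0855)^t    t·PV
  1       225.00       207.2778       207.2778
  2       225.00       190.9514       381.9028
  3       362.50       283.4122       850.2366
  4       362.50       261.0891     1,044.3563
  5       362.50       240.5243     1,202.6213
  6     5,362.50     3,277.8444    19,667.0666
  Σ                  4,461.0991    23,353.4613
Price P = Σ PV = 4,461.0991.
Macaulay duration = Σ(t·PV) / P = 23,353.4613 / 4,461.0991 = 5.23491 years.

5.23 years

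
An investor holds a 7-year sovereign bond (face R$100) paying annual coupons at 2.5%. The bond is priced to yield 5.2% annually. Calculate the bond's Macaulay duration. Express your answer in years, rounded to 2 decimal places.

Periodic yield y = 0.052. Discount each cash flow and weight by its year:
  t   CF        PV=CF/(1+0.052)^t    t·PV
  1         2.50         2.3764         2.3764
  2         2.50         2.2590         4.5179
  3         2.50         2.1473         6.4419
  4         2.50         2.0412         8.1646
  5         2.50         1.9403         9.7013
  6         2.50         1.8444        11.0662
  7       102.50        71.8809       503.1665
  Σ                     84.4894       545.4349
Price P = Σ PV = 84.4894.
Macaulay duration = Σ(t·PV) / P = 545.4349 / 84.4894 = 6.45566 years.

6.46 years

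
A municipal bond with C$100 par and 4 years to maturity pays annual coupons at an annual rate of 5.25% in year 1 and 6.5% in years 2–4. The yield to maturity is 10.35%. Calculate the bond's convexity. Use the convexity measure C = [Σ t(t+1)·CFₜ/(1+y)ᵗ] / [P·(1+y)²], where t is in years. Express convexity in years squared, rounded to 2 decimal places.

With y = 0.1035:
  t   CF        PV=CF/(1+0.1035)^t    t·PV        t(t+1)·PV
  1         5.25         4.7576         4.7576           9.5152
  2         6.50         5.3379        10.6758          32.0273
  3         6.50         4.8372        14.5117          58.0467
  4       106.50        71.8225       287.2898       1,436.4491
  Σ                     86.7552       317.2349       1,536.0383
P = 86.7552.
Convexity = Σ t(t+1)·PV / [P·(1+y)²] = 1,536.0383 / (86.7552 × 1.217712) = 14.53992.

14.54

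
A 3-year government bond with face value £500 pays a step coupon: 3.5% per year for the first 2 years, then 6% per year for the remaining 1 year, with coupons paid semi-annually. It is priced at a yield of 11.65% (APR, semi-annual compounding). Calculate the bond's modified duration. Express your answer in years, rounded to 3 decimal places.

Periodic yield y = 0.05825. First find Macaulay duration:
  t   CF        PV=CF/(1+0.05825)^t    t·PV
  1         8.75         8.2684         8.2684
  2         8.75         7.8132        15.6265
  3         8.75         7.3832        22.1495
  4         8.75         6.9768        27.9071
  5        15.00        11.3019        56.5093
  6       515.00       366.6718     2,200.0311
  Σ                    408.4153     2,330.4919
P = 408.4153; Macaulay duration = 2,330.4919 / 408.4153 = 5.70618 half-year periods = 2.85309 years.
Modified duration = D_Mac / (1 + y) = 2.85309 / 1.05825 = 2.69605 years.

2.696 years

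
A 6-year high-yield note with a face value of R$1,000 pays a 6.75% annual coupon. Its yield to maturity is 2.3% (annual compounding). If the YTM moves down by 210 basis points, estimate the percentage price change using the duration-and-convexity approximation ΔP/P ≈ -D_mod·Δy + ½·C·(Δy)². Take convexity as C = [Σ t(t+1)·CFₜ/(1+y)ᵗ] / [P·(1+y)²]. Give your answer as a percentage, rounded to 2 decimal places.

With y = 0.023:
  t   CF        PV=CF/(1+0.023)^t    t·PV        t(t+1)·PV
  1        67.50        65.9824        65.9824         131.9648
  2        67.50        64.4989       128.9979         386.9936
  3        67.50        63.0488       189.1464         756.5857
  4        67.50        61.6313       246.5251       1,232.6257
  5        67.50        60.2456       301.2282       1,807.3691
  6     1,067.50       931.3525     5,588.1150      39,116.8047
  Σ                  1,246.7596     6,519.9950      43,432.3436
P = 1,246.7596; D_Mac = 5.22955 yrs; D_mod = 5.11198 yrs; C = 33.28736.
Duration effect: -5.11198 × (-0.021) = +0.107352
Convexity effect: 0.5 × 33.28736 × (-0.021)² = +0.0073399
ΔP/P ≈ +0.107352 + 0.0073399 = +0.114691 = +11.4691%.

+11.47%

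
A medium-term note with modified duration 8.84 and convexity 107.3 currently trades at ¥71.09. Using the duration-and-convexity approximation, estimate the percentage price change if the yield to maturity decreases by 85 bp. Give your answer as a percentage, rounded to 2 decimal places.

+7.90%

Duration effect: -D_mod·Δy = -8.84 × (-0.0085) = +0.075140
Convexity effect: ½·C·(Δy)² = 0.5 × 107.3 × (-0.0085)² = +0.0038762125
ΔP/P ≈ +0.075140 + 0.0038762125 = +0.0790162125
= +7.90162125%.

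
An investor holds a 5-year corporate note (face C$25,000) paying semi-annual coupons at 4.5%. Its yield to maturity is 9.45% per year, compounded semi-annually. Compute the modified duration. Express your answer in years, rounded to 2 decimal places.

4.27 years

Periodic yield y = 0.04725. First find Macaulay duration:
  t   CF        PV=CF/(1+0.04725)^t    t·PV
  1       562.50       537.1210       537.1210
  2       562.50       512.8871     1,025.7742
  3       562.50       489.7466     1,469.2398
  4       562.50       467.6501     1,870.6005
  5       562.50       446.5506     2,232.7530
  6       562.50       426.4031     2,558.4184
  7       562.50       407.1645     2,850.1517
  8       562.50       388.7940     3,110.3521
  9       562.50       371.2523     3,341.2711
  10   25,562.50    16,110.1519   161,101.5189
  Σ                 20,157.7213   180,097.2008
P = 20,157.7213; Macaulay duration = 180,097.2008 / 20,157.7213 = 8.93440 half-year periods = 4.46720 years.
Modified duration = D_Mac / (1 + y) = 4.46720 / 1.04725 = 4.26565 years.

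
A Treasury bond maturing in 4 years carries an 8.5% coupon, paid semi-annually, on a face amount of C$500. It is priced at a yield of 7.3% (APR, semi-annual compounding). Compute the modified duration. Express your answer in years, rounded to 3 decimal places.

Periodic yield y = 0.0365. First find Macaulay duration:
  t   CF        PV=CF/(1+0.0365)^t    t·PV
  1        21.25        20.5017        20.5017
  2        21.25        19.7797        39.5595
  3        21.25        19.0832        57.2496
  4        21.25        18.4112        73.6447
  5        21.25        17.7628        88.8142
  6        21.25        17.1373       102.8240
  7        21.25        16.5338       115.7369
  8       521.25       391.2836     3,130.2686
  Σ                    520.4934     3,628.5991
P = 520.4934; Macaulay duration = 3,628.5991 / 520.4934 = 6.97146 half-year periods = 3.48573 years.
Modified duration = D_Mac / (1 + y) = 3.48573 / 1.0365 = 3.36298 years.

3.363 years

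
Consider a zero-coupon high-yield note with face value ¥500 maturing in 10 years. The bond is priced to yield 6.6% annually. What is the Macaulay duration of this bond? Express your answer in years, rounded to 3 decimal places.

A zero-coupon bond has a single cash flow at maturity, so its Macaulay duration equals its maturity: 10 years.

10.000 years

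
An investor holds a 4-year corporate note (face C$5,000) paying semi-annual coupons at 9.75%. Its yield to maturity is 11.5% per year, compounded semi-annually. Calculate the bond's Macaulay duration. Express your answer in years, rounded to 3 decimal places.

Periodic yield y = 0.0575. Discount each cash flow and weight by its period:
  t   CF        PV=CF/(1+0.0575)^t    t·PV
  1       243.75       230.4965       230.4965
  2       243.75       217.9635       435.9271
  3       243.75       206.1121       618.3363
  4       243.75       194.9051       779.6203
  5       243.75       184.3074       921.5369
  6       243.75       174.2859     1,045.7157
  7       243.75       164.8094     1,153.6658
  8     5,243.75     3,352.7330    26,821.8640
  Σ                  4,725.6129    32,007.1626
Price P = Σ PV = 4,725.6129.
Macaulay duration = Σ(t·PV) / P = 32,007.1626 / 4,725.6129 = 6.77312 half-year periods.
In years: 6.77312 / 2 = 3.38656 years.

3.387 years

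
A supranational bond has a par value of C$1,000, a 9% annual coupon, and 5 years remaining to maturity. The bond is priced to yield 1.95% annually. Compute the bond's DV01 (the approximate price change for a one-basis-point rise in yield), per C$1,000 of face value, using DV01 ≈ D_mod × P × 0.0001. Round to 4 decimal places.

Periodic yield y = 0.0195.
  t   CF        PV=CF/(1+0.0195)^t    t·PV
  1        90.00        88.2786        88.2786
  2        90.00        86.5901       173.1801
  3        90.00        84.9339       254.8016
  4        90.00        83.3093       333.2373
  5     1,090.00       989.6699     4,948.3493
  Σ                  1,332.7817     5,797.8469
P = 1,332.7817; D_Mac = 4.35019 yrs; D_mod = 4.26698 yrs.
DV01 ≈ 4.26698 × 1,332.7817 × 0.0001 = 0.568695.

C$0.5687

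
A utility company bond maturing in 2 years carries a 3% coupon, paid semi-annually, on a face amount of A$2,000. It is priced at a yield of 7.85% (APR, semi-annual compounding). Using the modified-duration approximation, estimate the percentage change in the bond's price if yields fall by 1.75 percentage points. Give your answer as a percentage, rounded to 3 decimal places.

Periodic yield y = 0.03925. Modified duration first:
  t   CF        PV=CF/(1+0.03925)^t    t·PV
  1        30.00        28.8670        28.8670
  2        30.00        27.7767        55.5535
  3        30.00        26.7277        80.1830
  4     2,030.00     1,740.2671     6,961.0683
  Σ                  1,823.6385     7,125.6718
P = 1,823.6385; D_Mac = 3.90739 half-year periods = 1.95370 yrs; D_mod = 1.95370/(1+0.03925) = 1.87991 yrs.
ΔP/P ≈ -D_mod · Δy = -1.87991 × (-0.0175) = +0.032898 = +3.2898%.

+3.290%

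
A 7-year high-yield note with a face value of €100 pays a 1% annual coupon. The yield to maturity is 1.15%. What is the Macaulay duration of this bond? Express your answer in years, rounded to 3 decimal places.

Periodic yield y = 0.0115. Discount each cash flow and weight by its year:
  t   CF        PV=CF/(1+0.0115)^t    t·PV
  1         1.00         0.9886         0.9886
  2         1.00         0.9774         1.9548
  3         1.00         0.9663         2.8988
  4         1.00         0.9553         3.8212
  5         1.00         0.9444         4.7222
  6         1.00         0.9337         5.6022
  7       101.00        93.2310       652.6167
  Σ                     98.9967       672.6045
Price P = Σ PV = 98.9967.
Macaulay duration = Σ(t·PV) / P = 672.6045 / 98.9967 = 6.79421 years.

6.794 years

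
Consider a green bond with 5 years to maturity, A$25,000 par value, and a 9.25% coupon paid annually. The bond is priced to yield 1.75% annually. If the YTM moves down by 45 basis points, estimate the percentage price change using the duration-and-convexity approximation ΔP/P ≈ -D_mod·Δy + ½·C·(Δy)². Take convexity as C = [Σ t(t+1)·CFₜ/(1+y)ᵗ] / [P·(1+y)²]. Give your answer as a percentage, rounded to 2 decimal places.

With y = 0.0175:
  t   CF        PV=CF/(1+0.0175)^t    t·PV        t(t+1)·PV
  1     2,312.50     2,272.7273     2,272.7273       4,545.4545
  2     2,312.50     2,233.6386     4,467.2772      13,401.8316
  3     2,312.50     2,195.2222     6,585.6666      26,342.6665
  4     2,312.50     2,157.4665     8,629.8662      43,149.3309
  5    27,312.50    25,043.1736   125,215.8682     751,295.2093
  Σ                 33,902.2283   147,171.4055     838,734.4928
P = 33,902.2283; D_Mac = 4.34105 yrs; D_mod = 4.26639 yrs; C = 23.89612.
Duration effect: -4.26639 × (-0.0045) = +0.019199
Convexity effect: 0.5 × 23.89612 × (-0.0045)² = +0.0002419
ΔP/P ≈ +0.019199 + 0.0002419 = +0.019441 = +1.9441%.

+1.94%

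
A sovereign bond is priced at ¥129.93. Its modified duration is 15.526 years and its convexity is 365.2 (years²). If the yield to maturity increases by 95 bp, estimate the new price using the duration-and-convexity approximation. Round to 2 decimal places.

¥112.91

Duration effect: -D_mod·Δy = -15.526 × (+0.0095) = -0.147497
Convexity effect: ½·C·(Δy)² = 0.5 × 365.2 × (0.0095)² = +0.01647965
ΔP/P ≈ -0.147497 + 0.01647965 = -0.13101735
New price ≈ 129.93 × (1 - 0.13101735) = 112.9069157145.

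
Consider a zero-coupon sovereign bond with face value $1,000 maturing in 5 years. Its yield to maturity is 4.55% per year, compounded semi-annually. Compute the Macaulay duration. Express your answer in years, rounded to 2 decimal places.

5.00 years

A zero-coupon bond has a single cash flow at maturity, so its Macaulay duration equals its maturity: 5 years.
(Equivalently: 10 semi-annual periods ÷ 2 = 5 years.)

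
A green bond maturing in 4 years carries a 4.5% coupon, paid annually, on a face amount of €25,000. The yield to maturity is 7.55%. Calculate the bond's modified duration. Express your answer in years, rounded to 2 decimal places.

Periodic yield y = 0.0755. First find Macaulay duration:
  t   CF        PV=CF/(1+0.0755)^t    t·PV
  1     1,125.00     1,046.0251     1,046.0251
  2     1,125.00       972.5942     1,945.1885
  3     1,125.00       904.3182     2,712.9546
  4    26,125.00    19,526.0609    78,104.2437
  Σ                 22,448.9985    83,808.4120
P = 22,448.9985; Macaulay duration = 83,808.4120 / 22,448.9985 = 3.73328 years.
Modified duration = D_Mac / (1 + y) = 3.73328 / 1.0755 = 3.47120 years.

3.47 years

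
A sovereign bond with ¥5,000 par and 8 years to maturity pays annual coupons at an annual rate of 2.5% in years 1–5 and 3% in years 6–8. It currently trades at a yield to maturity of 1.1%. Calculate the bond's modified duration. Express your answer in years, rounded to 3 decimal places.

Periodic yield y = 0.011. First find Macaulay duration:
  t   CF        PV=CF/(1+0.011)^t    t·PV
  1       125.00       123.6400       123.6400
  2       125.00       122.2947       244.5894
  3       125.00       120.9641       362.8923
  4       125.00       119.6480       478.5919
  5       125.00       118.3462       591.7309
  6       150.00       140.4702       842.8214
  7       150.00       138.9419       972.5932
  8     5,150.00     4,718.4351    37,747.4807
  Σ                  5,602.7402    41,364.3398
P = 5,602.7402; Macaulay duration = 41,364.3398 / 5,602.7402 = 7.38288 years.
Modified duration = D_Mac / (1 + y) = 7.38288 / 1.011 = 7.30255 years.

7.303 years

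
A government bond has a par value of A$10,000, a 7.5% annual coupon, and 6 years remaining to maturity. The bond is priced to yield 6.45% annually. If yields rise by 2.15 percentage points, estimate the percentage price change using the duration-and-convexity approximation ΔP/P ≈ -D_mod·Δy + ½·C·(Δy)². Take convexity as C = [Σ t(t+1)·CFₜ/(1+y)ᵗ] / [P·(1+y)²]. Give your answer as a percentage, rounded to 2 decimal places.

-9.56%

With y = 0.0645:
  t   CF        PV=CF/(1+0.0645)^t    t·PV        t(t+1)·PV
  1       750.00       704.5561       704.5561       1,409.1123
  2       750.00       661.8658     1,323.7316       3,971.1947
  3       750.00       621.7621     1,865.2864       7,461.1455
  4       750.00       584.0884     2,336.3537      11,681.7685
  5       750.00       548.6974     2,743.4872      16,460.9232
  6    10,750.00     7,388.1290    44,328.7740     310,301.4179
  Σ                 10,509.0989    53,302.1890     351,285.5621
P = 10,509.0989; D_Mac = 5.07200 yrs; D_mod = 4.76468 yrs; C = 29.49874.
Duration effect: -4.76468 × (+0.0215) = -0.102441
Convexity effect: 0.5 × 29.49874 × (0.0215)² = +0.0068179
ΔP/P ≈ -0.102441 + 0.0068179 = -0.095623 = -9.5623%.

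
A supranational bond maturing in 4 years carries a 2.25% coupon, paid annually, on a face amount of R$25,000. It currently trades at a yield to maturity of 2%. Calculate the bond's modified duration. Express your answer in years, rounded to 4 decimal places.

3.7947 years

Periodic yield y = 0.02. First find Macaulay duration:
  t   CF        PV=CF/(1+0.02)^t    t·PV
  1       562.50       551.4706       551.4706
  2       562.50       540.6574     1,081.3149
  3       562.50       530.0563     1,590.1689
  4    25,562.50    23,615.7987    94,463.1948
  Σ                 25,237.9830    97,686.1492
P = 25,237.9830; Macaulay duration = 97,686.1492 / 25,237.9830 = 3.87060 years.
Modified duration = D_Mac / (1 + y) = 3.87060 / 1.02 = 3.79471 years.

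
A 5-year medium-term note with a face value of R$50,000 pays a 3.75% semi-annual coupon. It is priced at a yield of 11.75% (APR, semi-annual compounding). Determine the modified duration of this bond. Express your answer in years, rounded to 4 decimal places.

Periodic yield y = 0.05875. First find Macaulay duration:
  t   CF        PV=CF/(1+0.05875)^t    t·PV
  1       937.50       885.4782       885.4782
  2       937.50       836.3430     1,672.6860
  3       937.50       789.9344     2,369.8031
  4       937.50       746.1009     2,984.4037
  5       937.50       704.6998     3,523.4991
  6       937.50       665.5961     3,993.5763
  7       937.50       628.6621     4,400.6350
  8       937.50       593.7777     4,750.2217
  9       937.50       560.8290     5,047.4610
  10   50,937.50    28,780.8352   287,808.3520
  Σ                 35,192.2564   317,436.1161
P = 35,192.2564; Macaulay duration = 317,436.1161 / 35,192.2564 = 9.02006 half-year periods = 4.51003 years.
Modified duration = D_Mac / (1 + y) = 4.51003 / 1.05875 = 4.25977 years.

4.2598 years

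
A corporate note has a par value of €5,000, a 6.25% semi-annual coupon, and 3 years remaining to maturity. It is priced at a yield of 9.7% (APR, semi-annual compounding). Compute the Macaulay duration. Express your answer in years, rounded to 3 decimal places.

Periodic yield y = 0.0485. Discount each cash flow and weight by its period:
  t   CF        PV=CF/(1+0.0485)^t    t·PV
  1       156.25       149.0224       149.0224
  2       156.25       142.1291       284.2583
  3       156.25       135.5547       406.6642
  4       156.25       129.2844       517.1378
  5       156.25       123.3042       616.5210
  6     5,156.25     3,880.8187    23,284.9123
  Σ                  4,560.1137    25,258.5161
Price P = Σ PV = 4,560.1137.
Macaulay duration = Σ(t·PV) / P = 25,258.5161 / 4,560.1137 = 5.53901 half-year periods.
In years: 5.53901 / 2 = 2.76951 years.

2.770 years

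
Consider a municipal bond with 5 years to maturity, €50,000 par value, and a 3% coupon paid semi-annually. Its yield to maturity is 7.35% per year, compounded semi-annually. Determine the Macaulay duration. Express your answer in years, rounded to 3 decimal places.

Periodic yield y = 0.03675. Discount each cash flow and weight by its period:
  t   CF        PV=CF/(1+0.03675)^t    t·PV
  1       750.00       723.4145       723.4145
  2       750.00       697.7714     1,395.5428
  3       750.00       673.0373     2,019.1119
  4       750.00       649.1799     2,596.7197
  5       750.00       626.1683     3,130.8413
  6       750.00       603.9723     3,623.8336
  7       750.00       582.5631     4,077.9415
  8       750.00       561.9128     4,495.3023
  9       750.00       541.9945     4,877.9504
  10   50,750.00    35,374.9314   353,749.3139
  Σ                 41,034.9454   380,689.9719
Price P = Σ PV = 41,034.9454.
Macaulay duration = Σ(t·PV) / P = 380,689.9719 / 41,034.9454 = 9.27721 half-year periods.
In years: 9.27721 / 2 = 4.63861 years.

4.639 years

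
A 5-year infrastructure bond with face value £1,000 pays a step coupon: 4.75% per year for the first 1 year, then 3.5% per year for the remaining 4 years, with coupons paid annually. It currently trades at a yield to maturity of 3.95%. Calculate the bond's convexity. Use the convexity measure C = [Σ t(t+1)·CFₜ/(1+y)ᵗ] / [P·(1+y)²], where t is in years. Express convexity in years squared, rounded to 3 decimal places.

25.042

With y = 0.0395:
  t   CF        PV=CF/(1+0.0395)^t    t·PV        t(t+1)·PV
  1        47.50        45.6950        45.6950          91.3901
  2        35.00        32.3906        64.7812         194.3436
  3        35.00        31.1598        93.4794         373.9175
  4        35.00        29.9758       119.9030         599.5150
  5     1,035.00       852.7424     4,263.7122      25,582.2734
  Σ                    991.9636     4,587.5709      26,841.4397
P = 991.9636.
Convexity = Σ t(t+1)·PV / [P·(1+y)²] = 26,841.4397 / (991.9636 × 1.080560) = 25.04154.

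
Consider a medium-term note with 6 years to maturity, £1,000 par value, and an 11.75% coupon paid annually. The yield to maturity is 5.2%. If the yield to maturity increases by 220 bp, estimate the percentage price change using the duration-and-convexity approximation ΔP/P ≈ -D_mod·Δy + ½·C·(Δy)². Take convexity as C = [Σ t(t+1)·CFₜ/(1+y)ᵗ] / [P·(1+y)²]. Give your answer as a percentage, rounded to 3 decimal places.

With y = 0.052:
  t   CF        PV=CF/(1+0.052)^t    t·PV        t(t+1)·PV
  1       117.50       111.6920       111.6920         223.3840
  2       117.50       106.1711       212.3422         637.0267
  3       117.50       100.9231       302.7693       1,211.0774
  4       117.50        95.9345       383.7381       1,918.6904
  5       117.50        91.1925       455.9625       2,735.7753
  6     1,117.50       824.4287     4,946.5721      34,626.0047
  Σ                  1,330.3420     6,413.0763      41,351.9585
P = 1,330.3420; D_Mac = 4.82062 yrs; D_mod = 4.58234 yrs; C = 28.08674.
Duration effect: -4.58234 × (+0.022) = -0.100811
Convexity effect: 0.5 × 28.08674 × (0.022)² = +0.0067970
ΔP/P ≈ -0.100811 + 0.0067970 = -0.094015 = -9.4015%.

-9.401%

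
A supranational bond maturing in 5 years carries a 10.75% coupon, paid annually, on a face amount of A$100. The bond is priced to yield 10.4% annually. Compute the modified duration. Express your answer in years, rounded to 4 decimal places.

3.7366 years

Periodic yield y = 0.104. First find Macaulay duration:
  t   CF        PV=CF/(1+0.104)^t    t·PV
  1        10.75         9.7373         9.7373
  2        10.75         8.8200        17.6401
  3        10.75         7.9892        23.9675
  4        10.75         7.2366        28.9462
  5       110.75        67.5303       337.6513
  Σ                    101.3133       417.9424
P = 101.3133; Macaulay duration = 417.9424 / 101.3133 = 4.12525 years.
Modified duration = D_Mac / (1 + y) = 4.12525 / 1.104 = 3.73664 years.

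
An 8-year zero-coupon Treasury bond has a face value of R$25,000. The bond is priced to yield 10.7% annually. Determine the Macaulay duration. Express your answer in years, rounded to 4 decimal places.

A zero-coupon bond has a single cash flow at maturity, so its Macaulay duration equals its maturity: 8 years.

8.0000 years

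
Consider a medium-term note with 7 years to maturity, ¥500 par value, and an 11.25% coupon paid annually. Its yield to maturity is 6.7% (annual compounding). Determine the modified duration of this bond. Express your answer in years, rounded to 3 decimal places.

5.061 years

Periodic yield y = 0.067. First find Macaulay duration:
  t   CF        PV=CF/(1+0.067)^t    t·PV
  1        56.25        52.7179        52.7179
  2        56.25        49.4076        98.8152
  3        56.25        46.3051       138.9154
  4        56.25        43.3975       173.5901
  5        56.25        40.6725       203.3623
  6        56.25        38.1185       228.7111
  7       556.25       353.2800     2,472.9602
  Σ                    623.8992     3,369.0722
P = 623.8992; Macaulay duration = 3,369.0722 / 623.8992 = 5.40003 years.
Modified duration = D_Mac / (1 + y) = 5.40003 / 1.067 = 5.06094 years.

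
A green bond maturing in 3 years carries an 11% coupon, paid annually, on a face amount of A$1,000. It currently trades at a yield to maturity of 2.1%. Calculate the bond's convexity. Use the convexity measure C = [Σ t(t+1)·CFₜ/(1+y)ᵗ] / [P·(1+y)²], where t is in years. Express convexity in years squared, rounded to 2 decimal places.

10.21

With y = 0.021:
  t   CF        PV=CF/(1+0.021)^t    t·PV        t(t+1)·PV
  1       110.00       107.7375       107.7375         215.4750
  2       110.00       105.5216       211.0431         633.1294
  3     1,110.00     1,042.9074     3,128.7222      12,514.8889
  Σ                  1,256.1665     3,447.5029      13,363.4933
P = 1,256.1665.
Convexity = Σ t(t+1)·PV / [P·(1+y)²] = 13,363.4933 / (1,256.1665 × 1.042441) = 10.20520.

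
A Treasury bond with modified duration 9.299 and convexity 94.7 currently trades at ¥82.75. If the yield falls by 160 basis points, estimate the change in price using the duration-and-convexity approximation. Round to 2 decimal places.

Duration effect: -D_mod·Δy = -9.299 × (-0.016) = +0.148784
Convexity effect: ½·C·(Δy)² = 0.5 × 94.7 × (-0.016)² = +0.0121216
ΔP/P ≈ +0.148784 + 0.0121216 = +0.1609056
ΔP ≈ 82.75 × (+0.1609056) = +13.3149384.

+¥13.31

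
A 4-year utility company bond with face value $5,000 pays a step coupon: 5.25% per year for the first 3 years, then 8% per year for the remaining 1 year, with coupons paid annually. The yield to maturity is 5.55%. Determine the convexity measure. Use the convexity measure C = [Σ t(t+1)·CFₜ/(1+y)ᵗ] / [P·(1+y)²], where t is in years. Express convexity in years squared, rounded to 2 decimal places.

With y = 0.0555:
  t   CF        PV=CF/(1+0.0555)^t    t·PV        t(t+1)·PV
  1       262.50       248.6973       248.6973         497.3946
  2       262.50       235.6204       471.2407       1,413.7222
  3       262.50       223.2310       669.6931       2,678.7726
  4     5,400.00     4,350.7167    17,402.8670      87,014.3349
  Σ                  5,058.2655    18,792.4982      91,604.2243
P = 5,058.2655.
Convexity = Σ t(t+1)·PV / [P·(1+y)²] = 91,604.2243 / (5,058.2655 × 1.114080) = 16.25539.

16.26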